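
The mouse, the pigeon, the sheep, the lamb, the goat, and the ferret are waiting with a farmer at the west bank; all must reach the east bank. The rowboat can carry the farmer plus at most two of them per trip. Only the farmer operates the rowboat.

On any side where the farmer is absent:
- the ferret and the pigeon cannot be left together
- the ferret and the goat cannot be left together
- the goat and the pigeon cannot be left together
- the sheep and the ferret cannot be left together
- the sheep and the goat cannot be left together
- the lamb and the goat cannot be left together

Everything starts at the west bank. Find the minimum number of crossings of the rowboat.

Counting alone: the farmer can take at most 2 across per trip to the east bank, so moving all 6 needs at least 3 loaded trips out, with a return between consecutive ones — at least 5 crossings.
The safety rule pushes this higher. Following every safe sequence of crossings, the most of the 6 that can be at the east bank as the rowboat arrives there on crossings 5, 7 is 4, 5 respectively — never all 6.
So no plan with fewer than 9 crossings exists, and this one achieves 9:
1. Farmer goes to the east bank with the ferret and the goat.
2. Farmer goes back to the west bank with the goat.
3. Farmer goes to the east bank with the goat and the mouse.
4. Farmer goes back to the west bank with the goat.
5. Farmer goes to the east bank with the goat and the lamb.
6. Farmer goes back to the west bank with the goat.
7. Farmer goes to the east bank with the pigeon and the sheep.
8. Farmer goes back to the west bank with the ferret.
9. Farmer goes to the east bank with the ferret and the goat.

9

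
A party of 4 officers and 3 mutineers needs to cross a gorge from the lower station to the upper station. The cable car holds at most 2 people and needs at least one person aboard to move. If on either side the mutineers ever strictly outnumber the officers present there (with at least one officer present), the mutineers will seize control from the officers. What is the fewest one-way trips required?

11

Counting alone: each trip to the upper station takes at most 2 across and each return brings at least 1 back, so after t trips out (and t−1 returns) at most 2t − (t−1) of the 7 are across; that first reaches 7 at t = 6, so at least 11 crossings are needed.
The plan below uses exactly 11 crossings, so it is optimal:
1. 2 mutineers → the upper station.  (the lower station: 4O 1M; the upper station: 0O 2M)
2. 1 mutineer ← the lower station.  (the lower station: 4O 2M; the upper station: 0O 1M)
3. 2 mutineers → the upper station.  (the lower station: 4O 0M; the upper station: 0O 3M)
4. 1 mutineer ← the lower station.  (the lower station: 4O 1M; the upper station: 0O 2M)
5. 2 officers → the upper station.  (the lower station: 2O 1M; the upper station: 2O 2M)
6. 1 mutineer ← the lower station.  (the lower station: 2O 2M; the upper station: 2O 1M)
7. 1 officer and 1 mutineer → the upper station.  (the lower station: 1O 1M; the upper station: 3O 2M)
8. 1 officer ← the lower station.  (the lower station: 2O 1M; the upper station: 2O 2M)
9. 1 officer and 1 mutineer → the upper station.  (the lower station: 1O 0M; the upper station: 3O 3M)
10. 1 mutineer ← the lower station.  (the lower station: 1O 1M; the upper station: 3O 2M)
11. 1 officer and 1 mutineer → the upper station.  (the lower station: 0O 0M; the upper station: 4O 3M)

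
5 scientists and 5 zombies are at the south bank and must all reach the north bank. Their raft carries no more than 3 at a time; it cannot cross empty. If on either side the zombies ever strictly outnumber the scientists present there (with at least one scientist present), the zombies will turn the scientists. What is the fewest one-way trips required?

Counting alone: each trip to the north bank takes at most 3 across and each return brings at least 1 back, so after t trips out (and t−1 returns) at most 3t − (t−1) of the 10 are across; that first reaches 10 at t = 5, so at least 9 crossings are needed.
The safety rule pushes this higher. Following every safe sequence of crossings, the most of the 10 that can be at the north bank as the raft arrives there on crossing 9 is 9 — never all 10.
So no plan with fewer than 11 crossings exists, and this one achieves 11:
1. 2 zombies → the north bank.  (the south bank: 5S 3Z; the north bank: 0S 2Z)
2. 1 zombie ← the south bank.  (the south bank: 5S 4Z; the north bank: 0S 1Z)
3. 3 zombies → the north bank.  (the south bank: 5S 1Z; the north bank: 0S 4Z)
4. 1 zombie ← the south bank.  (the south bank: 5S 2Z; the north bank: 0S 3Z)
5. 3 scientists → the north bank.  (the south bank: 2S 2Z; the north bank: 3S 3Z)
6. 1 scientist and 1 zombie ← the south bank.  (the south bank: 3S 3Z; the north bank: 2S 2Z)
7. 3 scientists → the north bank.  (the south bank: 0S 3Z; the north bank: 5S 2Z)
8. 1 zombie ← the south bank.  (the south bank: 0S 4Z; the north bank: 5S 1Z)
9. 2 zombies → the north bank.  (the south bank: 0S 2Z; the north bank: 5S 3Z)
10. 1 zombie ← the south bank.  (the south bank: 0S 3Z; the north bank: 5S 2Z)
11. 3 zombies → the north bank.  (the south bank: 0S 0Z; the north bank: 5S 5Z)

11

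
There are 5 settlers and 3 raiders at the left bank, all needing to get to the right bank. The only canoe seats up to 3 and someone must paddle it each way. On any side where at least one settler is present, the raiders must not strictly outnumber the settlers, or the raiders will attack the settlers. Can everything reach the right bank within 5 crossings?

Counting alone: each trip to the right bank takes at most 3 across and each return brings at least 1 back, so after t trips out (and t−1 returns) at most 3t − (t−1) of the 8 are across; that first reaches 8 at t = 4, so at least 7 crossings are needed.
Since 5 < 7, 5 crossings cannot be enough. (The shortest complete plan in fact takes 7:)
1. 2 raiders → the right bank.  (the left bank: 5S 1R; the right bank: 0S 2R)
2. 1 raider ← the left bank.  (the left bank: 5S 2R; the right bank: 0S 1R)
3. 2 settlers and 1 raider → the right bank.  (the left bank: 3S 1R; the right bank: 2S 2R)
4. 1 raider ← the left bank.  (the left bank: 3S 2R; the right bank: 2S 1R)
5. 1 settler and 2 raiders → the right bank.  (the left bank: 2S 0R; the right bank: 3S 3R)
6. 1 raider ← the left bank.  (the left bank: 2S 1R; the right bank: 3S 2R)
7. 2 settlers and 1 raider → the right bank.  (the left bank: 0S 0R; the right bank: 5S 3R)

No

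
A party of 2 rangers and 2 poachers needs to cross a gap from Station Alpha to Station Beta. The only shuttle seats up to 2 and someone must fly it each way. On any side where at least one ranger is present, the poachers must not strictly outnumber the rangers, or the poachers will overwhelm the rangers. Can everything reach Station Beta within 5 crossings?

Yes

Yes — this plan uses 5 crossings (≤ 5):
1. 2 poachers → Station Beta.  (Station Alpha: 2R 0P; Station Beta: 0R 2P)
2. 1 poacher ← Station Alpha.  (Station Alpha: 2R 1P; Station Beta: 0R 1P)
3. 2 rangers → Station Beta.  (Station Alpha: 0R 1P; Station Beta: 2R 1P)
4. 1 poacher ← Station Alpha.  (Station Alpha: 0R 2P; Station Beta: 2R 0P)
5. 2 poachers → Station Beta.  (Station Alpha: 0R 0P; Station Beta: 2R 2P)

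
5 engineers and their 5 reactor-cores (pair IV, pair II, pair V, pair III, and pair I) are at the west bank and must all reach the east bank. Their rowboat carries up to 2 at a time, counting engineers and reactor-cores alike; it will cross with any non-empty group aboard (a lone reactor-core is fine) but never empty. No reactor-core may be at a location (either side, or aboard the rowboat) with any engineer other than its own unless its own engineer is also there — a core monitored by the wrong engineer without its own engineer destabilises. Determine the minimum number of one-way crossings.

Following every safe sequence of crossings from the start, the most of the 10 that can be at the east bank as the rowboat arrives there on crossings 1, 3, 5, 7 is 2, 3, 4, 5 respectively; the best ever achieved is 5 of 10.
From crossing 9 on, no configuration arises that was not already reachable earlier: only 82 distinct safe configurations (who is on which side, and where the rowboat is) can ever be reached, none of them has everyone across, and every continuation just revisits them. So no valid plan exists.

impossible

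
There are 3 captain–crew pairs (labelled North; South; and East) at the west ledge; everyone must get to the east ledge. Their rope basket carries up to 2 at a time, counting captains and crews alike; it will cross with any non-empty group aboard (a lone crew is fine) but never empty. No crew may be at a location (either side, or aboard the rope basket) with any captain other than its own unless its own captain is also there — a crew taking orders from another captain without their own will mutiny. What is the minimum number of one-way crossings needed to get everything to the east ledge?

Counting alone: each trip to the east ledge takes at most 2 across and each return brings at least 1 back, so after t trips out (and t−1 returns) at most 2t − (t−1) of the 6 are across; that first reaches 6 at t = 5, so at least 9 crossings are needed.
The safety rule pushes this higher. Following every safe sequence of crossings, the most of the 6 that can be at the east ledge as the rope basket arrives there on crossing 9 is 5 — never all 6.
So no plan with fewer than 11 crossings exists, and this one achieves 11:
1. captain North and crew North cross → the east ledge.
2. captain North crosses ← the west ledge.
3. crew East and crew South cross → the east ledge.
4. crew North crosses ← the west ledge.
5. captain East and captain South cross → the east ledge.
6. captain South and crew South cross ← the west ledge.
7. captain North and captain South cross → the east ledge.
8. crew East crosses ← the west ledge.
9. crew North and crew South cross → the east ledge.
10. captain East crosses ← the west ledge.
11. captain East and crew East cross → the east ledge.

11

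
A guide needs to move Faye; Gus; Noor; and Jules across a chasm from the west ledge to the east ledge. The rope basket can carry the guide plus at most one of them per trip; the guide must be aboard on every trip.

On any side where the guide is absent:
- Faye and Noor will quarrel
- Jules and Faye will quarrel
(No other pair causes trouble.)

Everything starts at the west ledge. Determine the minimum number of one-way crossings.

9

Counting alone: the guide can take at most 1 across per trip to the east ledge, so moving all 4 needs at least 4 loaded trips out, with a return between consecutive ones — at least 7 crossings.
The safety rule pushes this higher. Following every safe sequence of crossings, the most of the 4 that can be at the east ledge as the rope basket arrives there on crossing 7 is 3 — never all 4.
So no plan with fewer than 9 crossings exists, and this one achieves 9:
1. Guide goes to the east ledge with Faye.
2. Guide goes back to the west ledge alone.
3. Guide goes to the east ledge with Gus.
4. Guide goes back to the west ledge alone.
5. Guide goes to the east ledge with Noor.
6. Guide goes back to the west ledge with Faye.
7. Guide goes to the east ledge with Jules.
8. Guide goes back to the west ledge alone.
9. Guide goes to the east ledge with Faye.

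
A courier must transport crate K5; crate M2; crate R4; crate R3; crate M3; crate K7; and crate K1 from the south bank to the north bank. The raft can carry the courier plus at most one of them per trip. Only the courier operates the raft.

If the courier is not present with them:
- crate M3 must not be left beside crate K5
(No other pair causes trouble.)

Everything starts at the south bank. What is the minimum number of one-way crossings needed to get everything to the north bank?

Counting alone: the courier can take at most 1 across per trip to the north bank, so moving all 7 needs at least 7 loaded trips out, with a return between consecutive ones — at least 13 crossings.
The plan below uses exactly 13 crossings, so it is optimal:
1. Courier goes to the north bank with crate K5.
2. Courier goes back to the south bank alone.
3. Courier goes to the north bank with crate M2.
4. Courier goes back to the south bank alone.
5. Courier goes to the north bank with crate R4.
6. Courier goes back to the south bank alone.
7. Courier goes to the north bank with crate R3.
8. Courier goes back to the south bank alone.
9. Courier goes to the north bank with crate K7.
10. Courier goes back to the south bank alone.
11. Courier goes to the north bank with crate K1.
12. Courier goes back to the south bank alone.
13. Courier goes to the north bank with crate M3.

13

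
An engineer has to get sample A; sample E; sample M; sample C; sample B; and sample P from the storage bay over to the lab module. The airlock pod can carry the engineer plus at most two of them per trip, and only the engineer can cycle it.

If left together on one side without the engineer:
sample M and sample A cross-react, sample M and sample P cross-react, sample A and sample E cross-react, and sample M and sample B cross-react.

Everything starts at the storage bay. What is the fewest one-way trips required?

7

Counting alone: the engineer can take at most 2 across per trip to the lab module, so moving all 6 needs at least 3 loaded trips out, with a return between consecutive ones — at least 5 crossings.
The safety rule pushes this higher. Following every safe sequence of crossings, the most of the 6 that can be at the lab module as the airlock pod arrives there on crossing 5 is 5 — never all 6.
So no plan with fewer than 7 crossings exists, and this one achieves 7:
1. Engineer goes to the lab module with sample A and sample M.
2. Engineer goes back to the storage bay with sample A.
3. Engineer goes to the lab module with sample A and sample C.
4. Engineer goes back to the storage bay with sample M.
5. Engineer goes to the lab module with sample B and sample P.
6. Engineer goes back to the storage bay alone.
7. Engineer goes to the lab module with sample E and sample M.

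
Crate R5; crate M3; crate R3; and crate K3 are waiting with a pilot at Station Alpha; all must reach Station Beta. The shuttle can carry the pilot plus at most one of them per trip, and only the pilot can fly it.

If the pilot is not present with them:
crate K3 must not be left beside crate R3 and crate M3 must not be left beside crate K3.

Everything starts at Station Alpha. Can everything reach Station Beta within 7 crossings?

Counting alone: the pilot can take at most 1 across per trip to Station Beta, so moving all 4 needs at least 4 loaded trips out, with a return between consecutive ones — at least 7 crossings.
The safety rule pushes this higher. Following every safe sequence of crossings, the most of the 4 that can be at Station Beta as the shuttle arrives there on crossing 7 is 3 — never all 4.
So the move cannot be finished within 7 crossings. (The shortest complete plan takes 9:)
1. Pilot goes to Station Beta with crate K3.  [Station Alpha: crate M3, crate R3, crate R5 | Station Beta: crate K3]
2. Pilot goes back to Station Alpha alone.  [Station Alpha: crate M3, crate R3, crate R5 | Station Beta: crate K3]
3. Pilot goes to Station Beta with crate R5.  [Station Alpha: crate M3, crate R3 | Station Beta: crate K3, crate R5]
4. Pilot goes back to Station Alpha alone.  [Station Alpha: crate M3, crate R3 | Station Beta: crate K3, crate R5]
5. Pilot goes to Station Beta with crate M3.  [Station Alpha: crate R3 | Station Beta: crate K3, crate M3, crate R5]
6. Pilot goes back to Station Alpha with crate K3.  [Station Alpha: crate K3, crate R3 | Station Beta: crate M3, crate R5]
7. Pilot goes to Station Beta with crate R3.  [Station Alpha: crate K3 | Station Beta: crate M3, crate R3, crate R5]
8. Pilot goes back to Station Alpha alone.  [Station Alpha: crate K3 | Station Beta: crate M3, crate R3, crate R5]
9. Pilot goes to Station Beta with crate K3.  [Station Alpha: — | Station Beta: crate K3, crate M3, crate R3, crate R5]

No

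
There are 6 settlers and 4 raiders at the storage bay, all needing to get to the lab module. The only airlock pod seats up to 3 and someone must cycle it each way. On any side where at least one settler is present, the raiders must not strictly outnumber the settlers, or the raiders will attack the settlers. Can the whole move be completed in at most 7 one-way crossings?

Counting alone: each trip to the lab module takes at most 3 across and each return brings at least 1 back, so after t trips out (and t−1 returns) at most 3t − (t−1) of the 10 are across; that first reaches 10 at t = 5, so at least 9 crossings are needed.
Since 7 < 9, 7 crossings cannot be enough. (The shortest complete plan in fact takes 9:)
1. 2 raiders → the lab module.  (the storage bay: 6S 2R; the lab module: 0S 2R)
2. 1 raider ← the storage bay.  (the storage bay: 6S 3R; the lab module: 0S 1R)
3. 3 raiders → the lab module.  (the storage bay: 6S 0R; the lab module: 0S 4R)
4. 1 raider ← the storage bay.  (the storage bay: 6S 1R; the lab module: 0S 3R)
5. 3 settlers → the lab module.  (the storage bay: 3S 1R; the lab module: 3S 3R)
6. 1 raider ← the storage bay.  (the storage bay: 3S 2R; the lab module: 3S 2R)
7. 1 settler and 2 raiders → the lab module.  (the storage bay: 2S 0R; the lab module: 4S 4R)
8. 1 raider ← the storage bay.  (the storage bay: 2S 1R; the lab module: 4S 3R)
9. 2 settlers and 1 raider → the lab module.  (the storage bay: 0S 0R; the lab module: 6S 4R)

No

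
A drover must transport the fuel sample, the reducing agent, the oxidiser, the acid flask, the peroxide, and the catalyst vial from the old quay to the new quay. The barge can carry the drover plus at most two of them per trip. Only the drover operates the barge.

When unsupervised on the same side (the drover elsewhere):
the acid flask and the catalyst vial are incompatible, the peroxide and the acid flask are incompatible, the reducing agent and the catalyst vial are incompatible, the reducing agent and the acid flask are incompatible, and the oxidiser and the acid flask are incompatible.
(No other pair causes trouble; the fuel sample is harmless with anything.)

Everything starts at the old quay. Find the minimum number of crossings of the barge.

Counting alone: the drover can take at most 2 across per trip to the new quay, so moving all 6 needs at least 3 loaded trips out, with a return between consecutive ones — at least 5 crossings.
The safety rule pushes this higher. Following every safe sequence of crossings, the most of the 6 that can be at the new quay as the barge arrives there on crossings 5, 7 is 4, 5 respectively — never all 6.
So no plan with fewer than 9 crossings exists, and this one achieves 9:
1. Drover goes to the new quay with the acid flask and the reducing agent.  [the old quay: the catalyst vial, the fuel sample, the oxidiser, the peroxide | the new quay: the acid flask, the reducing agent]
2. Drover goes back to the old quay with the reducing agent.  [the old quay: the catalyst vial, the fuel sample, the oxidiser, the peroxide, the reducing agent | the new quay: the acid flask]
3. Drover goes to the new quay with the fuel sample and the reducing agent.  [the old quay: the catalyst vial, the oxidiser, the peroxide | the new quay: the acid flask, the fuel sample, the reducing agent]
4. Drover goes back to the old quay with the reducing agent.  [the old quay: the catalyst vial, the oxidiser, the peroxide, the reducing agent | the new quay: the acid flask, the fuel sample]
5. Drover goes to the new quay with the oxidiser and the reducing agent.  [the old quay: the catalyst vial, the peroxide | the new quay: the acid flask, the fuel sample, the oxidiser, the reducing agent]
6. Drover goes back to the old quay with the acid flask.  [the old quay: the acid flask, the catalyst vial, the peroxide | the new quay: the fuel sample, the oxidiser, the reducing agent]
7. Drover goes to the new quay with the acid flask and the peroxide.  [the old quay: the catalyst vial | the new quay: the acid flask, the fuel sample, the oxidiser, the peroxide, the reducing agent]
8. Drover goes back to the old quay with the acid flask.  [the old quay: the acid flask, the catalyst vial | the new quay: the fuel sample, the oxidiser, the peroxide, the reducing agent]
9. Drover goes to the new quay with the acid flask and the catalyst vial.  [the old quay: — | the new quay: the acid flask, the catalyst vial, the fuel sample, the oxidiser, the peroxide, the reducing agent]

9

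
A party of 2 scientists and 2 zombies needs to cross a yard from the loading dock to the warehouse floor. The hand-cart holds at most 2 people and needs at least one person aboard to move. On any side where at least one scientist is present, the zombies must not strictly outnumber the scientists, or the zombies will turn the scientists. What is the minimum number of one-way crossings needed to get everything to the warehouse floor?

5

Counting alone: each trip to the warehouse floor takes at most 2 across and each return brings at least 1 back, so after t trips out (and t−1 returns) at most 2t − (t−1) of the 4 are across; that first reaches 4 at t = 3, so at least 5 crossings are needed.
The plan below uses exactly 5 crossings, so it is optimal:
1. 2 zombies → the warehouse floor.  (the loading dock: 2S 0Z; the warehouse floor: 0S 2Z)
2. 1 zombie ← the loading dock.  (the loading dock: 2S 1Z; the warehouse floor: 0S 1Z)
3. 2 scientists → the warehouse floor.  (the loading dock: 0S 1Z; the warehouse floor: 2S 1Z)
4. 1 zombie ← the loading dock.  (the loading dock: 0S 2Z; the warehouse floor: 2S 0Z)
5. 2 zombies → the warehouse floor.  (the loading dock: 0S 0Z; the warehouse floor: 2S 2Z)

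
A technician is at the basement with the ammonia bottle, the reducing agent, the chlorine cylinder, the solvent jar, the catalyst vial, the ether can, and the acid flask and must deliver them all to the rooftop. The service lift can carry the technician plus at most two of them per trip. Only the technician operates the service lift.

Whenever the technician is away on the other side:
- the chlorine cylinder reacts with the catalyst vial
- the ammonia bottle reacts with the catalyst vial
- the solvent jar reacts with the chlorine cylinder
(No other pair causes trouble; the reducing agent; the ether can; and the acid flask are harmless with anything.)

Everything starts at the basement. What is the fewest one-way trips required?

Counting alone: the technician can take at most 2 across per trip to the rooftop, so moving all 7 needs at least 4 loaded trips out, with a return between consecutive ones — at least 7 crossings.
The plan below uses exactly 7 crossings, so it is optimal:
1. Technician goes to the rooftop with the ammonia bottle and the chlorine cylinder.  [the basement: the acid flask, the catalyst vial, the ether can, the reducing agent, the solvent jar | the rooftop: the ammonia bottle, the chlorine cylinder]
2. Technician goes back to the basement alone.  [the basement: the acid flask, the catalyst vial, the ether can, the reducing agent, the solvent jar | the rooftop: the ammonia bottle, the chlorine cylinder]
3. Technician goes to the rooftop with the reducing agent.  [the basement: the acid flask, the catalyst vial, the ether can, the solvent jar | the rooftop: the ammonia bottle, the chlorine cylinder, the reducing agent]
4. Technician goes back to the basement alone.  [the basement: the acid flask, the catalyst vial, the ether can, the solvent jar | the rooftop: the ammonia bottle, the chlorine cylinder, the reducing agent]
5. Technician goes to the rooftop with the acid flask and the ether can.  [the basement: the catalyst vial, the solvent jar | the rooftop: the acid flask, the ammonia bottle, the chlorine cylinder, the ether can, the reducing agent]
6. Technician goes back to the basement alone.  [the basement: the catalyst vial, the solvent jar | the rooftop: the acid flask, the ammonia bottle, the chlorine cylinder, the ether can, the reducing agent]
7. Technician goes to the rooftop with the catalyst vial and the solvent jar.  [the basement: — | the rooftop: the acid flask, the ammonia bottle, the catalyst vial, the chlorine cylinder, the ether can, the reducing agent, the solvent jar]

7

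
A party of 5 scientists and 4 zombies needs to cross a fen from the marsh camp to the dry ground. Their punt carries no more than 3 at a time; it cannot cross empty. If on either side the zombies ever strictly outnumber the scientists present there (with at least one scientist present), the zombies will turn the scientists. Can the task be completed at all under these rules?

1. 3 zombies → the dry ground.  (the marsh camp: 5S 1Z; the dry ground: 0S 3Z)
2. 1 zombie ← the marsh camp.  (the marsh camp: 5S 2Z; the dry ground: 0S 2Z)
3. 3 scientists → the dry ground.  (the marsh camp: 2S 2Z; the dry ground: 3S 2Z)
4. 1 scientist ← the marsh camp.  (the marsh camp: 3S 2Z; the dry ground: 2S 2Z)
5. 2 scientists and 1 zombie → the dry ground.  (the marsh camp: 1S 1Z; the dry ground: 4S 3Z)
6. 1 scientist ← the marsh camp.  (the marsh camp: 2S 1Z; the dry ground: 3S 3Z)
7. 2 scientists and 1 zombie → the dry ground.  (the marsh camp: 0S 0Z; the dry ground: 5S 4Z)

Yes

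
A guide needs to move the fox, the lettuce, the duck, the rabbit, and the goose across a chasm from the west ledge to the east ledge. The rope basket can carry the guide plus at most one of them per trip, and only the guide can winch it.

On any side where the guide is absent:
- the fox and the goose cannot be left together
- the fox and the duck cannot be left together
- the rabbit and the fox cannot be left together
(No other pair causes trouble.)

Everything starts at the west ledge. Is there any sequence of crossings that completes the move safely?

Following every safe sequence of crossings from the start, the most of the 5 that can be at the east ledge as the rope basket arrives there on crossings 1, 3, 5 is 1, 2, 3 respectively; the best ever achieved is 3 of 5.
From crossing 7 on, no configuration arises that was not already reachable earlier: only 18 distinct safe configurations (who is on which side, and where the rope basket is) can ever be reached, none of them has everyone across, and every continuation just revisits them. So no valid plan exists.

No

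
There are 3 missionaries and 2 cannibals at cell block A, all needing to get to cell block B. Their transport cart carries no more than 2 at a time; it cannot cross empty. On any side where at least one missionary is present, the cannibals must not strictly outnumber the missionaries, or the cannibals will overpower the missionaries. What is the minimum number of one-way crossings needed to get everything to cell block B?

7

Counting alone: each trip to cell block B takes at most 2 across and each return brings at least 1 back, so after t trips out (and t−1 returns) at most 2t − (t−1) of the 5 are across; that first reaches 5 at t = 4, so at least 7 crossings are needed.
The plan below uses exactly 7 crossings, so it is optimal:
1. 2 cannibals → cell block B.  (cell block A: 3M 0C; cell block B: 0M 2C)
2. 1 cannibal ← cell block A.  (cell block A: 3M 1C; cell block B: 0M 1C)
3. 2 missionaries → cell block B.  (cell block A: 1M 1C; cell block B: 2M 1C)
4. 1 missionary ← cell block A.  (cell block A: 2M 1C; cell block B: 1M 1C)
5. 1 missionary and 1 cannibal → cell block B.  (cell block A: 1M 0C; cell block B: 2M 2C)
6. 1 cannibal ← cell block A.  (cell block A: 1M 1C; cell block B: 2M 1C)
7. 1 missionary and 1 cannibal → cell block B.  (cell block A: 0M 0C; cell block B: 3M 2C)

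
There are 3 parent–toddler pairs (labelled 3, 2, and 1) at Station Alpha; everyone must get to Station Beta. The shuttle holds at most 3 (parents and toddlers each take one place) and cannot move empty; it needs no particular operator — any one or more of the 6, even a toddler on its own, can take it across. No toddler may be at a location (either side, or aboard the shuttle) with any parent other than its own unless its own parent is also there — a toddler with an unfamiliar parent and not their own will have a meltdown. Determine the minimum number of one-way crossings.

5

Counting alone: each trip to Station Beta takes at most 3 across and each return brings at least 1 back, so after t trips out (and t−1 returns) at most 3t − (t−1) of the 6 are across; that first reaches 6 at t = 3, so at least 5 crossings are needed.
The plan below uses exactly 5 crossings, so it is optimal:
1. parent 3 and toddler 3 cross → Station Beta.
2. parent 3 crosses ← Station Alpha.
3. parent 1, parent 2, and parent 3 cross → Station Beta.
4. toddler 3 crosses ← Station Alpha.
5. toddler 1, toddler 2, and toddler 3 cross → Station Beta.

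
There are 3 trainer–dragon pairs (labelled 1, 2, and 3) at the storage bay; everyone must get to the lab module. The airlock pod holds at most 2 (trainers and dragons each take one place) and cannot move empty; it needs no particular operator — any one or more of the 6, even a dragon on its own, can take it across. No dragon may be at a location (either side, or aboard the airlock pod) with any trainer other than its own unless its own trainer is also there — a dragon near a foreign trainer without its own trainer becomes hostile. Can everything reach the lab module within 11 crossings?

Yes

Yes — this plan uses 11 crossings (≤ 11):
1. dragon 1 and trainer 1 cross → the lab module.
2. trainer 1 crosses ← the storage bay.
3. dragon 2 and dragon 3 cross → the lab module.
4. dragon 1 crosses ← the storage bay.
5. trainer 2 and trainer 3 cross → the lab module.
6. dragon 2 and trainer 2 cross ← the storage bay.
7. trainer 1 and trainer 2 cross → the lab module.
8. dragon 3 crosses ← the storage bay.
9. dragon 1 and dragon 2 cross → the lab module.
10. trainer 3 crosses ← the storage bay.
11. dragon 3 and trainer 3 cross → the lab module.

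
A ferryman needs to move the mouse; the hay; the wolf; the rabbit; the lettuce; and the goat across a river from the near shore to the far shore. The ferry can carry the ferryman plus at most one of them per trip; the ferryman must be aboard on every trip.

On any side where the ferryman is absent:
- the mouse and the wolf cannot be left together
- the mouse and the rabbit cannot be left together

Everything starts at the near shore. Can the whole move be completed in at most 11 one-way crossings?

No

Counting alone: the ferryman can take at most 1 across per trip to the far shore, so moving all 6 needs at least 6 loaded trips out, with a return between consecutive ones — at least 11 crossings.
The safety rule pushes this higher. Following every safe sequence of crossings, the most of the 6 that can be at the far shore as the ferry arrives there on crossing 11 is 5 — never all 6.
So the move cannot be finished within 11 crossings. (The shortest complete plan takes 13:)
1. Ferryman goes to the far shore with the mouse.  [the near shore: the goat, the hay, the lettuce, the rabbit, the wolf | the far shore: the mouse]
2. Ferryman goes back to the near shore alone.  [the near shore: the goat, the hay, the lettuce, the rabbit, the wolf | the far shore: the mouse]
3. Ferryman goes to the far shore with the hay.  [the near shore: the goat, the lettuce, the rabbit, the wolf | the far shore: the hay, the mouse]
4. Ferryman goes back to the near shore alone.  [the near shore: the goat, the lettuce, the rabbit, the wolf | the far shore: the hay, the mouse]
5. Ferryman goes to the far shore with the wolf.  [the near shore: the goat, the lettuce, the rabbit | the far shore: the hay, the mouse, the wolf]
6. Ferryman goes back to the near shore with the mouse.  [the near shore: the goat, the lettuce, the mouse, the rabbit | the far shore: the hay, the wolf]
7. Ferryman goes to the far shore with the rabbit.  [the near shore: the goat, the lettuce, the mouse | the far shore: the hay, the rabbit, the wolf]
8. Ferryman goes back to the near shore alone.  [the near shore: the goat, the lettuce, the mouse | the far shore: the hay, the rabbit, the wolf]
9. Ferryman goes to the far shore with the lettuce.  [the near shore: the goat, the mouse | the far shore: the hay, the lettuce, the rabbit, the wolf]
10. Ferryman goes back to the near shore alone.  [the near shore: the goat, the mouse | the far shore: the hay, the lettuce, the rabbit, the wolf]
11. Ferryman goes to the far shore with the goat.  [the near shore: the mouse | the far shore: the goat, the hay, the lettuce, the rabbit, the wolf]
12. Ferryman goes back to the near shore alone.  [the near shore: the mouse | the far shore: the goat, the hay, the lettuce, the rabbit, the wolf]
13. Ferryman goes to the far shore with the mouse.  [the near shore: — | the far shore: the goat, the hay, the lettuce, the mouse, the rabbit, the wolf]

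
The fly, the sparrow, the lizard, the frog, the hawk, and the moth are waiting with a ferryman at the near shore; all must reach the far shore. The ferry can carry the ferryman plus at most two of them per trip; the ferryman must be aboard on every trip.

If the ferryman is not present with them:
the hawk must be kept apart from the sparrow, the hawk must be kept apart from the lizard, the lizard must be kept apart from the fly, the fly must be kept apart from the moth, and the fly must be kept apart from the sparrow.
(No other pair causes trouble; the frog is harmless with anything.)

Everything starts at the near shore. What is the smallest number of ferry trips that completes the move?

Counting alone: the ferryman can take at most 2 across per trip to the far shore, so moving all 6 needs at least 3 loaded trips out, with a return between consecutive ones — at least 5 crossings.
The safety rule pushes this higher. Following every safe sequence of crossings, the most of the 6 that can be at the far shore as the ferry arrives there on crossing 5 is 5 — never all 6.
So no plan with fewer than 7 crossings exists, and this one achieves 7:
1. Ferryman goes to the far shore with the fly and the hawk.
2. Ferryman goes back to the near shore alone.
3. Ferryman goes to the far shore with the lizard and the sparrow.
4. Ferryman goes back to the near shore with the fly and the hawk.
5. Ferryman goes to the far shore with the frog and the moth.
6. Ferryman goes back to the near shore alone.
7. Ferryman goes to the far shore with the fly and the hawk.

7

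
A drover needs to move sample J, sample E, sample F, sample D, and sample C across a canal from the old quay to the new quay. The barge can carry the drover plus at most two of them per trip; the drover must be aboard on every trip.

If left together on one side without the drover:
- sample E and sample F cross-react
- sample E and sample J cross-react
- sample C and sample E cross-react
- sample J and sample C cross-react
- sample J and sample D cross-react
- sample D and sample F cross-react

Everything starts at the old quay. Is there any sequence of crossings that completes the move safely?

Whatever the first load, the items left behind include a forbidden pair without the drover. No opening move is safe, so no plan exists.

No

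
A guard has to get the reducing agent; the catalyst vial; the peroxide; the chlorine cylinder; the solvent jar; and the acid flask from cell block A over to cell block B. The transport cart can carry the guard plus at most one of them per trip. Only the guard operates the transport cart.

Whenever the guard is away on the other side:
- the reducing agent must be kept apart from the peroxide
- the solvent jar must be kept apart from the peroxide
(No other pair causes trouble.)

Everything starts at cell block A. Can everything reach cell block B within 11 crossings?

No

Counting alone: the guard can take at most 1 across per trip to cell block B, so moving all 6 needs at least 6 loaded trips out, with a return between consecutive ones — at least 11 crossings.
The safety rule pushes this higher. Following every safe sequence of crossings, the most of the 6 that can be at cell block B as the transport cart arrives there on crossing 11 is 5 — never all 6.
So the move cannot be finished within 11 crossings. (The shortest complete plan takes 13:)
1. Guard goes to cell block B with the peroxide.
2. Guard goes back to cell block A alone.
3. Guard goes to cell block B with the reducing agent.
4. Guard goes back to cell block A with the peroxide.
5. Guard goes to cell block B with the solvent jar.
6. Guard goes back to cell block A alone.
7. Guard goes to cell block B with the catalyst vial.
8. Guard goes back to cell block A alone.
9. Guard goes to cell block B with the chlorine cylinder.
10. Guard goes back to cell block A alone.
11. Guard goes to cell block B with the acid flask.
12. Guard goes back to cell block A alone.
13. Guard goes to cell block B with the peroxide.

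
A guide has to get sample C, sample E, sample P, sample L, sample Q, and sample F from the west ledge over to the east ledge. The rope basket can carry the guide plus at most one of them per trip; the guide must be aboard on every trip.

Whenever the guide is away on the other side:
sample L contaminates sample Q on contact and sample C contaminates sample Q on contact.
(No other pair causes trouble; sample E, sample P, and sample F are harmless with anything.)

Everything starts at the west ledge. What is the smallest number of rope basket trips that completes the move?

13

Counting alone: the guide can take at most 1 across per trip to the east ledge, so moving all 6 needs at least 6 loaded trips out, with a return between consecutive ones — at least 11 crossings.
The safety rule pushes this higher. Following every safe sequence of crossings, the most of the 6 that can be at the east ledge as the rope basket arrives there on crossing 11 is 5 — never all 6.
So no plan with fewer than 13 crossings exists, and this one achieves 13:
1. Guide goes to the east ledge with sample Q.
2. Guide goes back to the west ledge alone.
3. Guide goes to the east ledge with sample C.
4. Guide goes back to the west ledge with sample Q.
5. Guide goes to the east ledge with sample L.
6. Guide goes back to the west ledge alone.
7. Guide goes to the east ledge with sample E.
8. Guide goes back to the west ledge alone.
9. Guide goes to the east ledge with sample P.
10. Guide goes back to the west ledge alone.
11. Guide goes to the east ledge with sample F.
12. Guide goes back to the west ledge alone.
13. Guide goes to the east ledge with sample Q.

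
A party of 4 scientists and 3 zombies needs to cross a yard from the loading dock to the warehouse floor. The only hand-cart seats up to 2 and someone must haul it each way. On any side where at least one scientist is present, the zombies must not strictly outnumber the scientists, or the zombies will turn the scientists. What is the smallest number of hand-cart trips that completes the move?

11

Counting alone: each trip to the warehouse floor takes at most 2 across and each return brings at least 1 back, so after t trips out (and t−1 returns) at most 2t − (t−1) of the 7 are across; that first reaches 7 at t = 6, so at least 11 crossings are needed.
The plan below uses exactly 11 crossings, so it is optimal:
1. 2 zombies → the warehouse floor.  (the loading dock: 4S 1Z; the warehouse floor: 0S 2Z)
2. 1 zombie ← the loading dock.  (the loading dock: 4S 2Z; the warehouse floor: 0S 1Z)
3. 2 zombies → the warehouse floor.  (the loading dock: 4S 0Z; the warehouse floor: 0S 3Z)
4. 1 zombie ← the loading dock.  (the loading dock: 4S 1Z; the warehouse floor: 0S 2Z)
5. 2 scientists → the warehouse floor.  (the loading dock: 2S 1Z; the warehouse floor: 2S 2Z)
6. 1 zombie ← the loading dock.  (the loading dock: 2S 2Z; the warehouse floor: 2S 1Z)
7. 1 scientist and 1 zombie → the warehouse floor.  (the loading dock: 1S 1Z; the warehouse floor: 3S 2Z)
8. 1 scientist ← the loading dock.  (the loading dock: 2S 1Z; the warehouse floor: 2S 2Z)
9. 1 scientist and 1 zombie → the warehouse floor.  (the loading dock: 1S 0Z; the warehouse floor: 3S 3Z)
10. 1 zombie ← the loading dock.  (the loading dock: 1S 1Z; the warehouse floor: 3S 2Z)
11. 1 scientist and 1 zombie → the warehouse floor.  (the loading dock: 0S 0Z; the warehouse floor: 4S 3Z)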